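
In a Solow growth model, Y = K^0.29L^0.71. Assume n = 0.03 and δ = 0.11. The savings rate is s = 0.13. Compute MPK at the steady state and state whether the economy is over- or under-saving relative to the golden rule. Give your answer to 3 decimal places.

under-saving; MPK ≈ 0.312

The effective depreciation rate is n + δ = 0.03 + 0.11 = 0.14.
Steady-state k*: s·k^0.29 = 0.14·k gives k* = (0.13/0.14)^(1/0.71) ≈ 0.9009.
MPK = 0.29·0.9009^(-0.71) ≈ 0.3123.
MPK > n+δ = 0.14, so the economy is dynamically efficient (under-saving).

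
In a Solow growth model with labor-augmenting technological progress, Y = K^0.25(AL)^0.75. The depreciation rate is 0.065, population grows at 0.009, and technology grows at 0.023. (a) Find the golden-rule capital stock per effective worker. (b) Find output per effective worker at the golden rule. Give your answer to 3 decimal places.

(a) k_gold ≈ 3.534; (b) y_gold ≈ 1.371

Break-even investment rate: n + g + δ = 0.009 + 0.023 + 0.065 = 0.097.
Maximizing c = f(k) − (n+g+δ)·k gives f'(k) = n+g+δ, i.e. 0.25·k^(0.25−1) = 0.097, so k_gold = (0.25/0.097)^(1/0.75) ≈ 3.5337.
y_gold = 3.5337^0.25 ≈ 1.3711.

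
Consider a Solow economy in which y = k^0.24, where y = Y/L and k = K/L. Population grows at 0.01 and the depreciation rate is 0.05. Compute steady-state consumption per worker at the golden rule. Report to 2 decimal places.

c_gold ≈ 1.18

Capital per worker breaks even when investment replaces (n + δ)·k; here n + δ = 0.06.
Maximizing c = f(k) − (n+δ)·k gives f'(k) = n+δ, i.e. 0.24·k^(0.24−1) = 0.06, so k_gold = (0.24/0.06)^(1/0.76) ≈ 6.1970.
y_gold = 6.1970^0.24 ≈ 1.5493.
c_gold = y_gold − (n+δ)·k_gold = 1.5493 − 0.06·6.1970 ≈ 1.1774.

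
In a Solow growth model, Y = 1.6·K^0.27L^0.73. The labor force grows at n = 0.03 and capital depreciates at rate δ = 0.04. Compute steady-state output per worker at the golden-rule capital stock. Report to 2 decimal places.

y_gold ≈ 3.14

Break-even investment rate: n + δ = 0.03 + 0.04 = 0.07.
Golden rule sets MPK = n+δ: 0.27·1.6·k^(0.27−1) = 0.07, so k_gold = (0.27·1.6/0.07)^(1/0.73) ≈ 12.0982.
Output: y_gold = 1.6·k_gold^0.27 = 1.6·12.0982^0.27 ≈ 3.1366.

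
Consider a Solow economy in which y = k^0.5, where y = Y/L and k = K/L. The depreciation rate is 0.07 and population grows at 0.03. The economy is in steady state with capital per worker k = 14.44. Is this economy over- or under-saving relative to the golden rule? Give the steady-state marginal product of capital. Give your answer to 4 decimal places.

under-saving; MPK ≈ 0.1316

Break-even investment rate: n + δ = 0.03 + 0.07 = 0.1.
MPK = 0.5·k^(0.5−1) = 0.5·14.44^(-0.5) ≈ 0.1316.
MPK > 0.1, so the economy is dynamically efficient (under-saving).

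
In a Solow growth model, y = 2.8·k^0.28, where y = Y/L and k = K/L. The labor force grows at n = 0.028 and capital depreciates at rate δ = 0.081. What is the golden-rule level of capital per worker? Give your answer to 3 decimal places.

Break-even investment rate: n + δ = 0.028 + 0.081 = 0.109.
Setting f'(k) = n+δ gives 0.28·2.8·k^(0.28−1) = 0.109, hence k_gold = (0.28·2.8/0.109)^(1/0.72) ≈ 15.4926.

k_gold ≈ 15.493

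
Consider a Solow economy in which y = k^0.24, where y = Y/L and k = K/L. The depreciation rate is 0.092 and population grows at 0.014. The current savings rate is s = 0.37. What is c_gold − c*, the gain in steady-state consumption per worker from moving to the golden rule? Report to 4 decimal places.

Break-even investment rate: n + δ = 0.014 + 0.092 = 0.106.
Current steady state (s = 0.37): k* = (0.37/0.106)^(1/0.76) ≈ 5.1801, y* = 5.1801^0.24 ≈ 1.4840, c* = (1−0.37)·1.4840 ≈ 0.9349.
Golden rule sets MPK = n+δ: 0.24·k^(0.24−1) = 0.106, so k_gold = (0.24/0.106)^(1/0.76) ≈ 2.9308.
y_gold = 2.9308^0.24 ≈ 1.2944, c_gold = y_gold − 0.106·k_gold ≈ 0.9838.
Gain: Δc = 0.9838 − 0.9349 ≈ 0.0488.

Δc ≈ 0.0488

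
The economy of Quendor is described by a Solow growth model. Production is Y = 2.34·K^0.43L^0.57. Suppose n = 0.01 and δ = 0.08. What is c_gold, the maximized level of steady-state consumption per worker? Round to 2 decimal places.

c_gold ≈ 8.24

Break-even investment rate: n + δ = 0.01 + 0.08 = 0.09.
At the golden rule the marginal product of capital equals n+δ: 0.43·2.34·k^(0.43−1) = 0.09. Solving, k_gold = (0.43·2.34/0.09)^(1/0.57) ≈ 69.0831.
y_gold = 2.34·69.0831^0.43 ≈ 14.4592.
c_gold = y_gold − (n+δ)·k_gold = 14.4592 − 0.09·69.0831 ≈ 8.2418.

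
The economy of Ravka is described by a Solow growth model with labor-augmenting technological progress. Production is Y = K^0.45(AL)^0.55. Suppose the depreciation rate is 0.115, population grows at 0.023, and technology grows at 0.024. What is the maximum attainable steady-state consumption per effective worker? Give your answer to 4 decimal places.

c_gold ≈ 1.2688

n + g + δ = 0.023 + 0.024 + 0.115 = 0.162.
Golden rule sets MPK = n+g+δ: 0.45·k^(0.45−1) = 0.162, so k_gold = (0.45/0.162)^(1/0.55) ≈ 6.4080.
y_gold = 6.4080^0.45 ≈ 2.3069.
c_gold = y_gold − (n+g+δ)·k_gold = 2.3069 − 0.162·6.4080 ≈ 1.2688.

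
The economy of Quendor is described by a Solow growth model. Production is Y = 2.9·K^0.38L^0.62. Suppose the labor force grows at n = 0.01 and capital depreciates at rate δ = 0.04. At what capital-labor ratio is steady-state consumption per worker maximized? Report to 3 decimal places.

k_gold ≈ 146.714

n + δ = 0.01 + 0.04 = 0.05.
Golden rule sets MPK = n+δ: 0.38·2.9·k^(0.38−1) = 0.05, so k_gold = (0.38·2.9/0.05)^(1/0.62) ≈ 146.7136.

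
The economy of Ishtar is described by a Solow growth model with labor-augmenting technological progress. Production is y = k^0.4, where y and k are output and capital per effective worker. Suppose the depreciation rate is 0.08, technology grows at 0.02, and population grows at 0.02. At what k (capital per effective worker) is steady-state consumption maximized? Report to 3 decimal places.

k_gold ≈ 7.438

Break-even investment rate: n + g + δ = 0.02 + 0.02 + 0.08 = 0.12.
Golden rule sets MPK = n+g+δ: 0.4·k^(0.4−1) = 0.12, so k_gold = (0.4/0.12)^(1/0.6) ≈ 7.4381.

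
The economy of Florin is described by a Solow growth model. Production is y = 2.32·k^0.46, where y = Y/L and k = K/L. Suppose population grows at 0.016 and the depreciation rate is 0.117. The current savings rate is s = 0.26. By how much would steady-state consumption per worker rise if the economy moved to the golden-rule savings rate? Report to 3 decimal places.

Δc ≈ 1.160

Break-even investment rate: n + δ = 0.016 + 0.117 = 0.133.
Current steady state (s = 0.26): k* = (0.26·2.32/0.133)^(1/0.54) ≈ 16.4416, y* = 2.32·16.4416^0.46 ≈ 8.4105, c* = (1−0.26)·8.4105 ≈ 6.2238.
At the golden rule the marginal product of capital equals n+δ: 0.46·2.32·k^(0.46−1) = 0.133. Solving, k_gold = (0.46·2.32/0.133)^(1/0.54) ≈ 47.2938.
y_gold = 2.32·47.2938^0.46 ≈ 13.6741, c_gold = y_gold − 0.133·k_gold ≈ 7.3840.
Gain: Δc = 7.3840 − 6.2238 ≈ 1.1602.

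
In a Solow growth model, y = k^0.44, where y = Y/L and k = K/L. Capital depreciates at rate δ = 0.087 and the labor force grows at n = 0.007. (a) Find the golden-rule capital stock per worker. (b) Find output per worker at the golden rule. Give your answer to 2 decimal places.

The effective depreciation rate is n + δ = 0.007 + 0.087 = 0.094.
At the golden rule the marginal product of capital equals n+δ: 0.44·k^(0.44−1) = 0.094. Solving, k_gold = (0.44/0.094)^(1/0.56) ≈ 15.7401.
y_gold = 15.7401^0.44 ≈ 3.3627.

(a) k_gold ≈ 15.74; (b) y_gold ≈ 3.36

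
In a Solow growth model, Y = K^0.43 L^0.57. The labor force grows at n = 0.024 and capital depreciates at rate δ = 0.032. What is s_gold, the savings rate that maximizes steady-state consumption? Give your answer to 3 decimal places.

s_gold = 0.430

The effective depreciation rate is n + δ = 0.024 + 0.032 = 0.056.
At the golden rule MPK = n+δ, and in any Cobb-Douglas steady state s = (n+δ)·k/y = MPK·k/y = capital's share 0.43.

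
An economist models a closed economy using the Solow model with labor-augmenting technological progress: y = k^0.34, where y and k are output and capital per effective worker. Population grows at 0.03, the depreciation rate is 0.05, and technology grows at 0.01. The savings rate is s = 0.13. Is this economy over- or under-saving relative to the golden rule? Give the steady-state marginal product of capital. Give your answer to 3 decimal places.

under-saving; MPK ≈ 0.235

Break-even investment rate: n + g + δ = 0.03 + 0.01 + 0.05 = 0.09.
Steady-state k*: s·k^0.34 = 0.09·k gives k* = (0.13/0.09)^(1/0.66) ≈ 1.7457.
MPK = 0.34·1.7457^(-0.66) ≈ 0.2354.
MPK > n+g+δ = 0.09, so the economy is dynamically efficient (under-saving).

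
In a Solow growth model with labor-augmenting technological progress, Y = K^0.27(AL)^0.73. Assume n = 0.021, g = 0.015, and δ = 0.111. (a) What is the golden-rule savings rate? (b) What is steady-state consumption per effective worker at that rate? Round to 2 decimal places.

(a) s_gold = 0.27; (b) c_gold ≈ 0.91

Capital per effective worker breaks even when investment replaces (n + g + δ)·k; here n + g + δ = 0.147.
For Cobb-Douglas, s_gold equals capital's share: s_gold = 0.27.
At the golden rule the marginal product of capital equals n+g+δ: 0.27·k^(0.27−1) = 0.147. Solving, k_gold = (0.27/0.147)^(1/0.73) ≈ 2.2999.
y_gold = 2.2999^0.27 ≈ 1.2522; c_gold = (1−0.27)·y_gold ≈ 0.9141.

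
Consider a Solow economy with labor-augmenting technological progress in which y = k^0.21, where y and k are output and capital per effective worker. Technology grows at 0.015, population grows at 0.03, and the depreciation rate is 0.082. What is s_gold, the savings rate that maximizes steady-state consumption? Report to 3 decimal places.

The effective depreciation rate is n + g + δ = 0.03 + 0.015 + 0.082 = 0.127.
At the golden rule MPK = n+g+δ, and in any Cobb-Douglas steady state s = (n+g+δ)·k/y = MPK·k/y = capital's share 0.21.

s_gold = 0.210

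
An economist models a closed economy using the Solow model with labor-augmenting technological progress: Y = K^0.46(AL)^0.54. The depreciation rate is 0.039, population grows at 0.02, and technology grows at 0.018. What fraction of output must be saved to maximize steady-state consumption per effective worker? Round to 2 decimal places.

s_gold = 0.46

The effective depreciation rate is n + g + δ = 0.02 + 0.018 + 0.039 = 0.077.
At the golden rule MPK = n+g+δ, and in any Cobb-Douglas steady state s = (n+g+δ)·k/y = MPK·k/y = capital's share 0.46.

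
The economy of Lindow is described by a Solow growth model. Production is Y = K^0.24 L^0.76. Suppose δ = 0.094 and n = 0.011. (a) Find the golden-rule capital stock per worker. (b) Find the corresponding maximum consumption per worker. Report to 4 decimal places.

(a) k_gold ≈ 2.9675; (b) c_gold ≈ 0.9867

Capital per worker breaks even when investment replaces (n + δ)·k; here n + δ = 0.105.
Golden rule sets MPK = n+δ: 0.24·k^(0.24−1) = 0.105, so k_gold = (0.24/0.105)^(1/0.76) ≈ 2.9675.
y_gold = 2.9675^0.24 ≈ 1.2983; c_gold = y_gold − 0.105·k_gold ≈ 0.9867.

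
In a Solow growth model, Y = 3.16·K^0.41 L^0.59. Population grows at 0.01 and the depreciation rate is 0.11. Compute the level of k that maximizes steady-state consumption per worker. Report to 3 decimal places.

k_gold ≈ 56.408

n + δ = 0.01 + 0.11 = 0.12.
At the golden rule the marginal product of capital equals n+δ: 0.41·3.16·k^(0.41−1) = 0.12. Solving, k_gold = (0.41·3.16/0.12)^(1/0.59) ≈ 56.4077.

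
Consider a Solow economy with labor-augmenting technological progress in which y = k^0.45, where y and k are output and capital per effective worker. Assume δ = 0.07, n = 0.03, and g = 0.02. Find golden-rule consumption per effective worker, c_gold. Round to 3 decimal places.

Capital per effective worker breaks even when investment replaces (n + g + δ)·k; here n + g + δ = 0.12.
Golden rule sets MPK = n+g+δ: 0.45·k^(0.45−1) = 0.12, so k_gold = (0.45/0.12)^(1/0.55) ≈ 11.0584.
y_gold = 11.0584^0.45 ≈ 2.9489.
c_gold = y_gold − (n+g+δ)·k_gold = 2.9489 − 0.12·11.0584 ≈ 1.6219.

c_gold ≈ 1.622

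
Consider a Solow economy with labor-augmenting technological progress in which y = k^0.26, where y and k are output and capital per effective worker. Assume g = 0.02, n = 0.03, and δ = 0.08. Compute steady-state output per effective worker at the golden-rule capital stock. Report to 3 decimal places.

y_gold ≈ 1.276

Capital per effective worker breaks even when investment replaces (n + g + δ)·k; here n + g + δ = 0.13.
Golden rule sets MPK = n+g+δ: 0.26·k^(0.26−1) = 0.13, so k_gold = (0.26/0.13)^(1/0.74) ≈ 2.5515.
Output: y_gold = k_gold^0.26 = 2.5515^0.26 ≈ 1.2758.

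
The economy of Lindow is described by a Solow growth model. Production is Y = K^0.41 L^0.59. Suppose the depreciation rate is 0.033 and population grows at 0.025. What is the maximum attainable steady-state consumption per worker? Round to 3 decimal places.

The effective depreciation rate is n + δ = 0.025 + 0.033 = 0.058.
Setting f'(k) = n+δ gives 0.41·k^(0.41−1) = 0.058, hence k_gold = (0.41/0.058)^(1/0.59) ≈ 27.5161.
y_gold = 27.5161^0.41 ≈ 3.8925.
c_gold = y_gold − (n+δ)·k_gold = 3.8925 − 0.058·27.5161 ≈ 2.2966.

c_gold ≈ 2.297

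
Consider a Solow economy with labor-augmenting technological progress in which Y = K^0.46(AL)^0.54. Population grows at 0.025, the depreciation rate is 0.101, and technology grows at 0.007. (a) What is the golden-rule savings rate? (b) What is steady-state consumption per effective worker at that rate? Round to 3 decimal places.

(a) s_gold = 0.460; (b) c_gold ≈ 1.554

The effective depreciation rate is n + g + δ = 0.025 + 0.007 + 0.101 = 0.133.
For Cobb-Douglas, s_gold equals capital's share: s_gold = 0.46.
Maximizing c = f(k) − (n+g+δ)·k gives f'(k) = n+g+δ, i.e. 0.46·k^(0.46−1) = 0.133, so k_gold = (0.46/0.133)^(1/0.54) ≈ 9.9535.
y_gold = 9.9535^0.46 ≈ 2.8779; c_gold = (1−0.46)·y_gold ≈ 1.5540.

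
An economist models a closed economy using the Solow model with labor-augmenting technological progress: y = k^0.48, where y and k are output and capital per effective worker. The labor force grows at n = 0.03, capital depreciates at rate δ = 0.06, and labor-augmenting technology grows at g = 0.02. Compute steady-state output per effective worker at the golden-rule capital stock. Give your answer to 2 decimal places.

y_gold ≈ 3.90

The effective depreciation rate is n + g + δ = 0.03 + 0.02 + 0.06 = 0.11.
Setting f'(k) = n+g+δ gives 0.48·k^(0.48−1) = 0.11, hence k_gold = (0.48/0.11)^(1/0.52) ≈ 17.0011.
Output: y_gold = k_gold^0.48 = 17.0011^0.48 ≈ 3.8961.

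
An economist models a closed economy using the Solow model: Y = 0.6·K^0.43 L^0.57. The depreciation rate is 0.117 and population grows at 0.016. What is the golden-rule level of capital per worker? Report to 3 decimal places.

k_gold ≈ 3.198

Capital per worker breaks even when investment replaces (n + δ)·k; here n + δ = 0.133.
Maximizing c = f(k) − (n+δ)·k gives f'(k) = n+δ, i.e. 0.43·0.6·k^(0.43−1) = 0.133, so k_gold = (0.43·0.6/0.133)^(1/0.57) ≈ 3.1978.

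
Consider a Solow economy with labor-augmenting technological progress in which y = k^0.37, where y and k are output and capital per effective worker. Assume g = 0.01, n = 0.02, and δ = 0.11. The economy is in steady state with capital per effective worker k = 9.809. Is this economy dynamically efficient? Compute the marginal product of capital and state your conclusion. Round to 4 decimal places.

The effective depreciation rate is n + g + δ = 0.02 + 0.01 + 0.11 = 0.14.
MPK = 0.37·k^(0.37−1) = 0.37·9.809^(-0.63) ≈ 0.0878.
MPK < 0.14, so the economy is dynamically inefficient (over-saving).

dynamically inefficient; MPK ≈ 0.0878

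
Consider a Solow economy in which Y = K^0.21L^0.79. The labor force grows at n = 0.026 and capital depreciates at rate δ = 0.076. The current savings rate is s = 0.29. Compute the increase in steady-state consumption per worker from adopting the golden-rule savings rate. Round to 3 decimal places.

Break-even investment rate: n + δ = 0.026 + 0.076 = 0.102.
Current steady state (s = 0.29): k* = (0.29/0.102)^(1/0.79) ≈ 3.7534, y* = 3.7534^0.21 ≈ 1.3202, c* = (1−0.29)·1.3202 ≈ 0.9373.
Golden rule sets MPK = n+δ: 0.21·k^(0.21−1) = 0.102, so k_gold = (0.21/0.102)^(1/0.79) ≈ 2.4945.
y_gold = 2.4945^0.21 ≈ 1.2116, c_gold = y_gold − 0.102·k_gold ≈ 0.9572.
Gain: Δc = 0.9572 − 0.9373 ≈ 0.0199.

Δc ≈ 0.020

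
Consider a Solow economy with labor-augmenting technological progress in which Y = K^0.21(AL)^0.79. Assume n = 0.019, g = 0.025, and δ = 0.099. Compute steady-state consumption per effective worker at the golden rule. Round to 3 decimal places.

c_gold ≈ 0.875

n + g + δ = 0.019 + 0.025 + 0.099 = 0.143.
At the golden rule the marginal product of capital equals n+g+δ: 0.21·k^(0.21−1) = 0.143. Solving, k_gold = (0.21/0.143)^(1/0.79) ≈ 1.6265.
y_gold = 1.6265^0.21 ≈ 1.1075.
c_gold = y_gold − (n+g+δ)·k_gold = 1.1075 − 0.143·1.6265 ≈ 0.8750.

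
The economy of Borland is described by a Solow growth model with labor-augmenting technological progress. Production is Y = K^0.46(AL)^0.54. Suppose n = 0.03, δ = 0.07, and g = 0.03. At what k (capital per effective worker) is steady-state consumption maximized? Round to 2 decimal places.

k_gold ≈ 10.38

The effective depreciation rate is n + g + δ = 0.03 + 0.03 + 0.07 = 0.13.
Maximizing c = f(k) − (n+g+δ)·k gives f'(k) = n+g+δ, i.e. 0.46·k^(0.46−1) = 0.13, so k_gold = (0.46/0.13)^(1/0.54) ≈ 10.3830.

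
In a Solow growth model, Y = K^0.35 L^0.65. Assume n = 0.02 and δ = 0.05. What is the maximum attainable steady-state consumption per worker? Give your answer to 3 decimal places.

c_gold ≈ 1.546

n + δ = 0.02 + 0.05 = 0.07.
Maximizing c = f(k) − (n+δ)·k gives f'(k) = n+δ, i.e. 0.35·k^(0.35−1) = 0.07, so k_gold = (0.35/0.07)^(1/0.65) ≈ 11.8943.
y_gold = 11.8943^0.35 ≈ 2.3789.
c_gold = y_gold − (n+δ)·k_gold = 2.3789 − 0.07·11.8943 ≈ 1.5463.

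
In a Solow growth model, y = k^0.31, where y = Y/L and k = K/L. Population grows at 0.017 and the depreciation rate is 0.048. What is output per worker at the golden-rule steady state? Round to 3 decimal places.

Break-even investment rate: n + δ = 0.017 + 0.048 = 0.065.
Setting f'(k) = n+δ gives 0.31·k^(0.31−1) = 0.065, hence k_gold = (0.31/0.065)^(1/0.69) ≈ 9.6218.
Output: y_gold = k_gold^0.31 = 9.6218^0.31 ≈ 2.0175.

y_gold ≈ 2.017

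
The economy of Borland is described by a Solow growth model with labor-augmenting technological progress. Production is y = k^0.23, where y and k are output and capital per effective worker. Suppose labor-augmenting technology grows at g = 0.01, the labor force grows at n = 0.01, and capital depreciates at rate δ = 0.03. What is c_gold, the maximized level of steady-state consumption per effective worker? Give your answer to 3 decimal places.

c_gold ≈ 1.215

Break-even investment rate: n + g + δ = 0.01 + 0.01 + 0.03 = 0.05.
At the golden rule the marginal product of capital equals n+g+δ: 0.23·k^(0.23−1) = 0.05. Solving, k_gold = (0.23/0.05)^(1/0.77) ≈ 7.2565.
y_gold = 7.2565^0.23 ≈ 1.5775.
c_gold = y_gold − (n+g+δ)·k_gold = 1.5775 − 0.05·7.2565 ≈ 1.2147.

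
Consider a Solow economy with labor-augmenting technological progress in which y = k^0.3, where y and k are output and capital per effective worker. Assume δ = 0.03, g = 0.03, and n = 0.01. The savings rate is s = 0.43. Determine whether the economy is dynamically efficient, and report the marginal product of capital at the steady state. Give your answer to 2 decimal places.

Capital per effective worker breaks even when investment replaces (n + g + δ)·k; here n + g + δ = 0.07.
Steady-state k*: s·k^0.3 = 0.07·k gives k* = (0.43/0.07)^(1/0.7) ≈ 13.3734.
MPK = 0.3·13.3734^(-0.7) ≈ 0.0488.
MPK < n+g+δ = 0.07, so the economy is dynamically inefficient (over-saving).

dynamically inefficient; MPK ≈ 0.05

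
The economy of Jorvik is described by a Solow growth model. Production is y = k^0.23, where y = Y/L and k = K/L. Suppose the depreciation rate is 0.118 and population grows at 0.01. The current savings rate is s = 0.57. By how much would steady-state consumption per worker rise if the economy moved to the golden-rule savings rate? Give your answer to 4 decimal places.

n + δ = 0.01 + 0.118 = 0.128.
Current steady state (s = 0.57): k* = (0.57/0.128)^(1/0.77) ≈ 6.9570, y* = 6.9570^0.23 ≈ 1.5623, c* = (1−0.57)·1.5623 ≈ 0.6718.
Setting f'(k) = n+δ gives 0.23·k^(0.23−1) = 0.128, hence k_gold = (0.23/0.128)^(1/0.77) ≈ 2.1406.
y_gold = 2.1406^0.23 ≈ 1.1913, c_gold = y_gold − 0.128·k_gold ≈ 0.9173.
Gain: Δc = 0.9173 − 0.6718 ≈ 0.2455.

Δc ≈ 0.2455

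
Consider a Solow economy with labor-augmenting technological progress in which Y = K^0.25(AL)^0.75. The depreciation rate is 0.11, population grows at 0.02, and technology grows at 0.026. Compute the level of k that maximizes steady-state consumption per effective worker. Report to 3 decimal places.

k_gold ≈ 1.875

The effective depreciation rate is n + g + δ = 0.02 + 0.026 + 0.11 = 0.156.
At the golden rule the marginal product of capital equals n+g+δ: 0.25·k^(0.25−1) = 0.156. Solving, k_gold = (0.25/0.156)^(1/0.75) ≈ 1.8754.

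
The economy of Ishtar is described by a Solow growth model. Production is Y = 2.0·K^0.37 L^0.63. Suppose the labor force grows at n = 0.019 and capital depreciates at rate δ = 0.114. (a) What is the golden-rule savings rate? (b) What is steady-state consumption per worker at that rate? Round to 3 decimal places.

(a) s_gold = 0.370; (b) c_gold ≈ 3.452

Break-even investment rate: n + δ = 0.019 + 0.114 = 0.133.
For Cobb-Douglas, s_gold equals capital's share: s_gold = 0.37.
Golden rule sets MPK = n+δ: 0.37·2.0·k^(0.37−1) = 0.133, so k_gold = (0.37·2.0/0.133)^(1/0.63) ≈ 15.2455.
y_gold = 2.0·15.2455^0.37 ≈ 5.4802; c_gold = (1−0.37)·y_gold ≈ 3.4525.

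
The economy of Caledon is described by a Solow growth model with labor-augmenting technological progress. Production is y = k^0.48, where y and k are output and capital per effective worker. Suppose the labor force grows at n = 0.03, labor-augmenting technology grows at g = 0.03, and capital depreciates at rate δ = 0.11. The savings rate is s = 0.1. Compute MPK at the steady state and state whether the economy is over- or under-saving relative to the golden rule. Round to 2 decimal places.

under-saving; MPK ≈ 0.82

The effective depreciation rate is n + g + δ = 0.03 + 0.03 + 0.11 = 0.17.
Steady-state k*: s·k^0.48 = 0.17·k gives k* = (0.1/0.17)^(1/0.52) ≈ 0.3604.
MPK = 0.48·0.3604^(-0.52) ≈ 0.8160.
MPK > n+g+δ = 0.17, so the economy is dynamically efficient (under-saving).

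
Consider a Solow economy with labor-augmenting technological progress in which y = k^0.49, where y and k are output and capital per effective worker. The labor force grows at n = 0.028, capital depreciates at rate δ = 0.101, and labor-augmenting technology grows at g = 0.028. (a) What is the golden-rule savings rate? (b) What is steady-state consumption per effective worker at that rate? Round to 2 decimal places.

(a) s_gold = 0.49; (b) c_gold ≈ 1.52

Break-even investment rate: n + g + δ = 0.028 + 0.028 + 0.101 = 0.157.
For Cobb-Douglas, s_gold equals capital's share: s_gold = 0.49.
At the golden rule the marginal product of capital equals n+g+δ: 0.49·k^(0.49−1) = 0.157. Solving, k_gold = (0.49/0.157)^(1/0.51) ≈ 9.3156.
y_gold = 9.3156^0.49 ≈ 2.9848; c_gold = (1−0.49)·y_gold ≈ 1.5222.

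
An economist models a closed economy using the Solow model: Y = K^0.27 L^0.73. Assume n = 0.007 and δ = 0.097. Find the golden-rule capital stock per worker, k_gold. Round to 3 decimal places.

k_gold ≈ 3.695

The effective depreciation rate is n + δ = 0.007 + 0.097 = 0.104.
Golden rule sets MPK = n+δ: 0.27·k^(0.27−1) = 0.104, so k_gold = (0.27/0.104)^(1/0.73) ≈ 3.6947.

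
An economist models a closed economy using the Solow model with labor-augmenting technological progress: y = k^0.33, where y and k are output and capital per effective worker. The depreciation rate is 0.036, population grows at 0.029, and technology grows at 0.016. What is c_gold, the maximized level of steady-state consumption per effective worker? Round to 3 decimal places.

Capital per effective worker breaks even when investment replaces (n + g + δ)·k; here n + g + δ = 0.081.
At the golden rule the marginal product of capital equals n+g+δ: 0.33·k^(0.33−1) = 0.081. Solving, k_gold = (0.33/0.081)^(1/0.67) ≈ 8.1375.
y_gold = 8.1375^0.33 ≈ 1.9974.
c_gold = y_gold − (n+g+δ)·k_gold = 1.9974 − 0.081·8.1375 ≈ 1.3382.

c_gold ≈ 1.338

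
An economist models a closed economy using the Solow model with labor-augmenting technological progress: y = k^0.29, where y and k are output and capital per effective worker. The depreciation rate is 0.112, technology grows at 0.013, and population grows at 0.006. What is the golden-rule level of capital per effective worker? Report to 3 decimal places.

Capital per effective worker breaks even when investment replaces (n + g + δ)·k; here n + g + δ = 0.131.
Maximizing c = f(k) − (n+g+δ)·k gives f'(k) = n+g+δ, i.e. 0.29·k^(0.29−1) = 0.131, so k_gold = (0.29/0.131)^(1/0.71) ≈ 3.0626.

k_gold ≈ 3.063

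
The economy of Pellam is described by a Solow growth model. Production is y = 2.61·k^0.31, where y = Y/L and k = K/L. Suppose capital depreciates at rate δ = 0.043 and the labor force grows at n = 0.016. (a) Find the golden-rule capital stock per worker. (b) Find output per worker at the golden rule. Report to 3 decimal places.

The effective depreciation rate is n + δ = 0.016 + 0.043 = 0.059.
At the golden rule the marginal product of capital equals n+δ: 0.31·2.61·k^(0.31−1) = 0.059. Solving, k_gold = (0.31·2.61/0.059)^(1/0.69) ≈ 44.4676.
y_gold = 2.61·44.4676^0.31 ≈ 8.4632.

(a) k_gold ≈ 44.468; (b) y_gold ≈ 8.463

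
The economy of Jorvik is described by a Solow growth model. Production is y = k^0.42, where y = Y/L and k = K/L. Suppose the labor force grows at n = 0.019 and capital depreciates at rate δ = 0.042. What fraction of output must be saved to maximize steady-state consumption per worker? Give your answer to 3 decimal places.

The effective depreciation rate is n + δ = 0.019 + 0.042 = 0.061.
At the golden rule MPK = n+δ, and in any Cobb-Douglas steady state s = (n+δ)·k/y = MPK·k/y = capital's share 0.42.

s_gold = 0.420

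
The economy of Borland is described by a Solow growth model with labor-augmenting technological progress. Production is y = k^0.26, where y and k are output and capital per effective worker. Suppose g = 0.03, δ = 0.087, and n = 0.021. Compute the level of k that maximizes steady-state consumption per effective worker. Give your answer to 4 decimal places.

Capital per effective worker breaks even when investment replaces (n + g + δ)·k; here n + g + δ = 0.138.
Setting f'(k) = n+g+δ gives 0.26·k^(0.26−1) = 0.138, hence k_gold = (0.26/0.138)^(1/0.74) ≈ 2.3537.

k_gold ≈ 2.3537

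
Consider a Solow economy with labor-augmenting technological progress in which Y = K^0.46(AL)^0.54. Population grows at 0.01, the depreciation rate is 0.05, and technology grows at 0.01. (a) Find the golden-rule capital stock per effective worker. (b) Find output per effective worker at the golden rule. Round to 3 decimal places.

(a) k_gold ≈ 32.673; (b) y_gold ≈ 4.972

Capital per effective worker breaks even when investment replaces (n + g + δ)·k; here n + g + δ = 0.07.
Golden rule sets MPK = n+g+δ: 0.46·k^(0.46−1) = 0.07, so k_gold = (0.46/0.07)^(1/0.54) ≈ 32.6727.
y_gold = 32.6727^0.46 ≈ 4.9719.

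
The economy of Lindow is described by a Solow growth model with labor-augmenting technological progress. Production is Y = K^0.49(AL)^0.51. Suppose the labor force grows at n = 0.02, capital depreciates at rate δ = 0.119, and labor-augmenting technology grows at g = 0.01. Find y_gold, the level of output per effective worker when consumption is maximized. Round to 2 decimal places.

Break-even investment rate: n + g + δ = 0.02 + 0.01 + 0.119 = 0.149.
At the golden rule the marginal product of capital equals n+g+δ: 0.49·k^(0.49−1) = 0.149. Solving, k_gold = (0.49/0.149)^(1/0.51) ≈ 10.3215.
Output: y_gold = k_gold^0.49 = 10.3215^0.49 ≈ 3.1386.

y_gold ≈ 3.14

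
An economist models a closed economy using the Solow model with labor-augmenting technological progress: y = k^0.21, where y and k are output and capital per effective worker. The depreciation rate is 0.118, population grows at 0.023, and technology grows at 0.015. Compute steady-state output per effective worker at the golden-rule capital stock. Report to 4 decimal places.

y_gold ≈ 1.0822

Break-even investment rate: n + g + δ = 0.023 + 0.015 + 0.118 = 0.156.
At the golden rule the marginal product of capital equals n+g+δ: 0.21·k^(0.21−1) = 0.156. Solving, k_gold = (0.21/0.156)^(1/0.79) ≈ 1.4568.
Output: y_gold = k_gold^0.21 = 1.4568^0.21 ≈ 1.0822.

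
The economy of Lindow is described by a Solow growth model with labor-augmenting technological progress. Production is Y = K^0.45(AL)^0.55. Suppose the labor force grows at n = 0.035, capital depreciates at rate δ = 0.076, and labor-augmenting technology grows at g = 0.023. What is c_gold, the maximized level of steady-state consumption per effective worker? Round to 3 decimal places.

n + g + δ = 0.035 + 0.023 + 0.076 = 0.134.
Maximizing c = f(k) − (n+g+δ)·k gives f'(k) = n+g+δ, i.e. 0.45·k^(0.45−1) = 0.134, so k_gold = (0.45/0.134)^(1/0.55) ≈ 9.0481.
y_gold = 9.0481^0.45 ≈ 2.6943.
c_gold = y_gold − (n+g+δ)·k_gold = 2.6943 − 0.134·9.0481 ≈ 1.4819.

c_gold ≈ 1.482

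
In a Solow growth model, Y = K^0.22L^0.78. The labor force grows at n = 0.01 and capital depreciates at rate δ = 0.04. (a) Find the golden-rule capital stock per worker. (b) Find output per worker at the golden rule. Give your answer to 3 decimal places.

Capital per worker breaks even when investment replaces (n + δ)·k; here n + δ = 0.05.
Golden rule sets MPK = n+δ: 0.22·k^(0.22−1) = 0.05, so k_gold = (0.22/0.05)^(1/0.78) ≈ 6.6825.
y_gold = 6.6825^0.22 ≈ 1.5188.

(a) k_gold ≈ 6.683; (b) y_gold ≈ 1.519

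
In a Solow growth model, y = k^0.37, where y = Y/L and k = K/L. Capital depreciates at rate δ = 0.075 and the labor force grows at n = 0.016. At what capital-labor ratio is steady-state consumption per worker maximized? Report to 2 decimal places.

k_gold ≈ 9.27

The effective depreciation rate is n + δ = 0.016 + 0.075 = 0.091.
Setting f'(k) = n+δ gives 0.37·k^(0.37−1) = 0.091, hence k_gold = (0.37/0.091)^(1/0.63) ≈ 9.2666.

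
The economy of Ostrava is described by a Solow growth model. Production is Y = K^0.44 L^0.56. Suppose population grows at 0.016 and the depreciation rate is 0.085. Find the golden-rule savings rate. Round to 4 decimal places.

s_gold = 0.4400

Capital per worker breaks even when investment replaces (n + δ)·k; here n + δ = 0.101.
At the golden rule MPK = n+δ, and in any Cobb-Douglas steady state s = (n+δ)·k/y = MPK·k/y = capital's share 0.44.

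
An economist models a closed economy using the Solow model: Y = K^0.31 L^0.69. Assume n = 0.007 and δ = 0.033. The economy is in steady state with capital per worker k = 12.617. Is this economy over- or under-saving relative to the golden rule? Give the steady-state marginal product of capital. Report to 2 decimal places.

Break-even investment rate: n + δ = 0.007 + 0.033 = 0.04.
MPK = 0.31·k^(0.31−1) = 0.31·12.617^(-0.69) ≈ 0.0539.
MPK > 0.04, so the economy is dynamically efficient (under-saving).

under-saving; MPK ≈ 0.05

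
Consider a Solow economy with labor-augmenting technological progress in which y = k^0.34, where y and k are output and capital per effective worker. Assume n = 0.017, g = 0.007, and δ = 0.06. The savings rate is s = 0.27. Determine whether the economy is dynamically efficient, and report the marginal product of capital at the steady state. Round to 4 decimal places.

dynamically efficient; MPK ≈ 0.1058

Break-even investment rate: n + g + δ = 0.017 + 0.007 + 0.06 = 0.084.
Steady-state k*: s·k^0.34 = 0.084·k gives k* = (0.27/0.084)^(1/0.66) ≈ 5.8656.
MPK = 0.34·5.8656^(-0.66) ≈ 0.1058.
MPK > n+g+δ = 0.084, so the economy is dynamically efficient (under-saving).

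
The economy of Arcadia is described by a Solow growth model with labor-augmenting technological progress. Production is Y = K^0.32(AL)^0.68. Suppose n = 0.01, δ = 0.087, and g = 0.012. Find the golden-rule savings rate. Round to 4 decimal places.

s_gold = 0.3200

The effective depreciation rate is n + g + δ = 0.01 + 0.012 + 0.087 = 0.109.
At the golden rule MPK = n+g+δ, and in any Cobb-Douglas steady state s = (n+g+δ)·k/y = MPK·k/y = capital's share 0.32.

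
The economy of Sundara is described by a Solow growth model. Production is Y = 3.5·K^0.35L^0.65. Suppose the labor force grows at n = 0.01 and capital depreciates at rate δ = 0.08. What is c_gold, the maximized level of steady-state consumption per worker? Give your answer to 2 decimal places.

c_gold ≈ 9.28

Capital per worker breaks even when investment replaces (n + δ)·k; here n + δ = 0.09.
Maximizing c = f(k) − (n+δ)·k gives f'(k) = n+δ, i.e. 0.35·3.5·k^(0.35−1) = 0.09, so k_gold = (0.35·3.5/0.09)^(1/0.65) ≈ 55.5203.
y_gold = 3.5·55.5203^0.35 ≈ 14.2766.
c_gold = y_gold − (n+δ)·k_gold = 14.2766 − 0.09·55.5203 ≈ 9.2798.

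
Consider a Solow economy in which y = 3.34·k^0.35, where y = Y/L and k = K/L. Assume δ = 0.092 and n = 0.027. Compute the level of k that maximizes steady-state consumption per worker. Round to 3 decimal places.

k_gold ≈ 33.618

The effective depreciation rate is n + δ = 0.027 + 0.092 = 0.119.
Golden rule sets MPK = n+δ: 0.35·3.34·k^(0.35−1) = 0.119, so k_gold = (0.35·3.34/0.119)^(1/0.65) ≈ 33.6175.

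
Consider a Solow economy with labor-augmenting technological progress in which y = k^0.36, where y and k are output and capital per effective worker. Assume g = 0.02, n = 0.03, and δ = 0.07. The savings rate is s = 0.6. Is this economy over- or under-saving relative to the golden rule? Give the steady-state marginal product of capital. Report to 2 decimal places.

Capital per effective worker breaks even when investment replaces (n + g + δ)·k; here n + g + δ = 0.12.
Steady-state k*: s·k^0.36 = 0.12·k gives k* = (0.6/0.12)^(1/0.64) ≈ 12.3635.
MPK = 0.36·12.3635^(-0.64) ≈ 0.0720.
MPK < n+g+δ = 0.12, so the economy is dynamically inefficient (over-saving).

over-saving; MPK ≈ 0.07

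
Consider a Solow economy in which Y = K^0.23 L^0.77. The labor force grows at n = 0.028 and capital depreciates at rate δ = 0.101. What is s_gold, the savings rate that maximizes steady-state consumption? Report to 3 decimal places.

s_gold = 0.230

The effective depreciation rate is n + δ = 0.028 + 0.101 = 0.129.
At the golden rule MPK = n+δ, and in any Cobb-Douglas steady state s = (n+δ)·k/y = MPK·k/y = capital's share 0.23.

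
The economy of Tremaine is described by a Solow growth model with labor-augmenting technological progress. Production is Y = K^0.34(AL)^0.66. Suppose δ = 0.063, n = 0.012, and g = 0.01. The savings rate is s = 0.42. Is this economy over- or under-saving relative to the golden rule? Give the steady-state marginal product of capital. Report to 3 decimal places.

over-saving; MPK ≈ 0.069

Break-even investment rate: n + g + δ = 0.012 + 0.01 + 0.063 = 0.085.
Steady-state k*: s·k^0.34 = 0.085·k gives k* = (0.42/0.085)^(1/0.66) ≈ 11.2527.
MPK = 0.34·11.2527^(-0.66) ≈ 0.0688.
MPK < n+g+δ = 0.085, so the economy is dynamically inefficient (over-saving).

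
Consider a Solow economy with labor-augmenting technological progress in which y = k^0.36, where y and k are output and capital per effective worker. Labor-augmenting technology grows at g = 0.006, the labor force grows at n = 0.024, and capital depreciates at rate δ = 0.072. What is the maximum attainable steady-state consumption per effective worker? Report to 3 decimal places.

c_gold ≈ 1.301

The effective depreciation rate is n + g + δ = 0.024 + 0.006 + 0.072 = 0.102.
Golden rule sets MPK = n+g+δ: 0.36·k^(0.36−1) = 0.102, so k_gold = (0.36/0.102)^(1/0.64) ≈ 7.1744.
y_gold = 7.1744^0.36 ≈ 2.0327.
c_gold = y_gold − (n+g+δ)·k_gold = 2.0327 − 0.102·7.1744 ≈ 1.3010.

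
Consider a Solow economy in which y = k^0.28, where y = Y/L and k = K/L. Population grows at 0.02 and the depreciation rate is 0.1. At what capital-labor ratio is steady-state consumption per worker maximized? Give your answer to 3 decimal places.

The effective depreciation rate is n + δ = 0.02 + 0.1 = 0.12.
Setting f'(k) = n+δ gives 0.28·k^(0.28−1) = 0.12, hence k_gold = (0.28/0.12)^(1/0.72) ≈ 3.2440.

k_gold ≈ 3.244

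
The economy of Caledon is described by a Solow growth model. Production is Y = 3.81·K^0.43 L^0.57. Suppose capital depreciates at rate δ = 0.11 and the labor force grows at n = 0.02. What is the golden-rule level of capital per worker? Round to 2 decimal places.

k_gold ≈ 85.23

The effective depreciation rate is n + δ = 0.02 + 0.11 = 0.13.
Maximizing c = f(k) − (n+δ)·k gives f'(k) = n+δ, i.e. 0.43·3.81·k^(0.43−1) = 0.13, so k_gold = (0.43·3.81/0.13)^(1/0.57) ≈ 85.2343.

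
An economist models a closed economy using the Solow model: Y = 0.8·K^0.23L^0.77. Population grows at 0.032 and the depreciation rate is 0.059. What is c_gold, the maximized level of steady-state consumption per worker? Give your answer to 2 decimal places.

Break-even investment rate: n + δ = 0.032 + 0.059 = 0.091.
Golden rule sets MPK = n+δ: 0.23·0.8·k^(0.23−1) = 0.091, so k_gold = (0.23·0.8/0.091)^(1/0.77) ≈ 2.4952.
y_gold = 0.8·2.4952^0.23 ≈ 0.9872.
c_gold = y_gold − (n+δ)·k_gold = 0.9872 − 0.091·2.4952 ≈ 0.7602.

c_gold ≈ 0.76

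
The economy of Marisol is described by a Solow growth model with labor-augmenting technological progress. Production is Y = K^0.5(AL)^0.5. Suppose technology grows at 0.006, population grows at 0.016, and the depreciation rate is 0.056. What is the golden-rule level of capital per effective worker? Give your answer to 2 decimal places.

k_gold ≈ 41.09

n + g + δ = 0.016 + 0.006 + 0.056 = 0.078.
Setting f'(k) = n+g+δ gives 0.5·k^(0.5−1) = 0.078, hence k_gold = (0.5/0.078)^(1/0.5) ≈ 41.0914.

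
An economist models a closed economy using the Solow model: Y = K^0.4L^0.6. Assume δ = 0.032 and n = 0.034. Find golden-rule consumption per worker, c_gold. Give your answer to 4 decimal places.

Capital per worker breaks even when investment replaces (n + δ)·k; here n + δ = 0.066.
Maximizing c = f(k) − (n+δ)·k gives f'(k) = n+δ, i.e. 0.4·k^(0.4−1) = 0.066, so k_gold = (0.4/0.066)^(1/0.6) ≈ 20.1462.
y_gold = 20.1462^0.4 ≈ 3.3241.
c_gold = y_gold − (n+δ)·k_gold = 3.3241 − 0.066·20.1462 ≈ 1.9945.

c_gold ≈ 1.9945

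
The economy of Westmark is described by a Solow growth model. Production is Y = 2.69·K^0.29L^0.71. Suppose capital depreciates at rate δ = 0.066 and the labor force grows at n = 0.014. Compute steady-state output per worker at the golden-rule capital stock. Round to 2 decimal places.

The effective depreciation rate is n + δ = 0.014 + 0.066 = 0.08.
At the golden rule the marginal product of capital equals n+δ: 0.29·2.69·k^(0.29−1) = 0.08. Solving, k_gold = (0.29·2.69/0.08)^(1/0.71) ≈ 24.7197.
Output: y_gold = 2.69·k_gold^0.29 = 2.69·24.7197^0.29 ≈ 6.8192.

y_gold ≈ 6.82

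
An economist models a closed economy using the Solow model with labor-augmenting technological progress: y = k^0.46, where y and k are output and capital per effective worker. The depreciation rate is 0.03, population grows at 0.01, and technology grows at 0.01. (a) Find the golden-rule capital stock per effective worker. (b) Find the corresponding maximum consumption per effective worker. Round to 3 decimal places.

(a) k_gold ≈ 60.925; (b) c_gold ≈ 3.576

Capital per effective worker breaks even when investment replaces (n + g + δ)·k; here n + g + δ = 0.05.
At the golden rule the marginal product of capital equals n+g+δ: 0.46·k^(0.46−1) = 0.05. Solving, k_gold = (0.46/0.05)^(1/0.54) ≈ 60.9245.
y_gold = 60.9245^0.46 ≈ 6.6222; c_gold = y_gold − 0.05·k_gold ≈ 3.5760.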